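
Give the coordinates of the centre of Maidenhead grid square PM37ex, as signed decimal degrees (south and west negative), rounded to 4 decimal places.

37.9792, 126.3750

Field P=15, M=12: +15·20° lon, +12·10° lat → SW at lon 120°, lat 30°.
Square 3, 7: +3·2° lon, +7·1° lat → SW at lon 126°, lat 37°.
Subsquare e=4, x=23: +4·0.0833333° lon, +23·0.0416667° lat → SW at lon 126.333°, lat 37.9583°.
Cell spans 0.0833333° lon × 0.0416667° lat. Centre is SW corner plus half of each.
latitude 37.9792, longitude 126.3750.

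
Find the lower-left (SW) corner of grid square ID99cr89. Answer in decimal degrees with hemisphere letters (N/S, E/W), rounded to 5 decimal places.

50.25417° S, 1.76667° W

Field I=8, D=3: +8·20° lon, +3·10° lat → SW at lon -20°, lat -60°.
Square 9, 9: +9·2° lon, +9·1° lat → SW at lon -2°, lat -51°.
Subsquare c=2, r=17: +2·0.0833333° lon, +17·0.0416667° lat → SW at lon -1.83333°, lat -50.2917°.
Extended square 8, 9: +8·0.00833333° lon, +9·0.00416667° lat → SW at lon -1.76667°, lat -50.2542°.
latitude 50.25417° S, longitude 1.76667° W.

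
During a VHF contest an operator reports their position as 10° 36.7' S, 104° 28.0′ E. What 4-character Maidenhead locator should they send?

OH29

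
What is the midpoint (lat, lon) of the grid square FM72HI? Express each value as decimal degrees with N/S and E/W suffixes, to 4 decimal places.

Field F=5, M=12: +5·20° lon, +12·10° lat → SW at lon -80°, lat 30°.
Square 7, 2: +7·2° lon, +2·1° lat → SW at lon -66°, lat 32°.
Subsquare h=7, i=8: +7·0.0833333° lon, +8·0.0416667° lat → SW at lon -65.4167°, lat 32.3333°.
Cell spans 0.0833333° lon × 0.0416667° lat. Centre is SW corner plus half of each.
latitude 32.3542° N, longitude 65.3750° W.

32.3542° N, 65.3750° W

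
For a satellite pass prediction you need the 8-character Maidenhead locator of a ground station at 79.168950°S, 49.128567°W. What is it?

GB50kt49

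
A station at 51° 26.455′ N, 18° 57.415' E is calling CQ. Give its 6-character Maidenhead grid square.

Offset from 180°W / 90°S: lon 198.9569°, lat 141.4409°.
Field: lon ⌊198.9569/20⌋ = 9 → J; lat ⌊141.4409/10⌋ = 14 → O.
Square: lon ⌊18.9569/2⌋ = 9; lat ⌊1.4409/1⌋ = 1.
Subsquare: lon ⌊0.9569/0.0833333⌋ = 11 → l; lat ⌊0.4409/0.0416667⌋ = 10 → k.

JO91lk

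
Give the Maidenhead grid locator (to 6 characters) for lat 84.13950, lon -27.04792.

HR64ld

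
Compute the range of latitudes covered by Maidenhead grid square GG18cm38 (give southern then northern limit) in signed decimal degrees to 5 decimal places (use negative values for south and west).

-21.46667, -21.46250

Field G=6, G=6: +6·20° lon, +6·10° lat → SW at lon -60°, lat -30°.
Square 1, 8: +1·2° lon, +8·1° lat → SW at lon -58°, lat -22°.
Subsquare c=2, m=12: +2·0.0833333° lon, +12·0.0416667° lat → SW at lon -57.8333°, lat -21.5°.
Extended square 3, 8: +3·0.00833333° lon, +8·0.00416667° lat → SW at lon -57.8083°, lat -21.4667°.
Cell spans 0.00833333° lon × 0.00416667° lat.
south -21.46667, north -21.46250.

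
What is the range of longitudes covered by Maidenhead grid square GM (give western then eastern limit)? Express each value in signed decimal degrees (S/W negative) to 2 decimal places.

-60.00, -40.00

Field G=6, M=12: +6·20° lon, +12·10° lat → SW at lon -60°, lat 30°.
Cell spans 20° lon × 10° lat.
west -60.00, east -40.00.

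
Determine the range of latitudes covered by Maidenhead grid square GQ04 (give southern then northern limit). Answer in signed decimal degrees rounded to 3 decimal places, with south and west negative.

74.000, 75.000

Field G=6, Q=16: +6·20° lon, +16·10° lat → SW at lon -60°, lat 70°.
Square 0, 4: +0·2° lon, +4·1° lat → SW at lon -60°, lat 74°.
Cell spans 2° lon × 1° lat.
south 74.000, north 75.000.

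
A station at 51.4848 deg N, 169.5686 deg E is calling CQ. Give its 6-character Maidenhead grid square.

RO41sl

Add 180° to longitude and 90° to latitude: 349.5686, 141.4848.
Field: lon ⌊349.5686/20⌋ = 17 → R; lat ⌊141.4848/10⌋ = 14 → O.
Square: lon ⌊9.5686/2⌋ = 4; lat ⌊1.4848/1⌋ = 1.
Subsquare: lon ⌊1.5686/0.0833333⌋ = 18 → s; lat ⌊0.4848/0.0416667⌋ = 11 → l.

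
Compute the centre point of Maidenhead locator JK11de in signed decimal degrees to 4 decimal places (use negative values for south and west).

11.1875, 2.2917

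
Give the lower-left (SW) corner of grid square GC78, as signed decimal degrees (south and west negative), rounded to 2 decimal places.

-62.00, -46.00

Field G=6, C=2: +6·20° lon, +2·10° lat → SW at lon -60°, lat -70°.
Square 7, 8: +7·2° lon, +8·1° lat → SW at lon -46°, lat -62°.
latitude -62.00, longitude -46.00.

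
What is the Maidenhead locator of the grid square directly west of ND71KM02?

ND71jm92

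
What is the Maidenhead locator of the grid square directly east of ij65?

Longitude square 6; +1 → 7.
The latitude characters are unchanged.

IJ75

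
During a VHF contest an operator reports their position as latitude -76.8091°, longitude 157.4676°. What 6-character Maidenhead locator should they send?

Offset from 180°W / 90°S: lon 337.4676°, lat 13.1909°.
Field: lon ⌊337.4676/20⌋ = 16 → Q; lat ⌊13.1909/10⌋ = 1 → B.
Square: lon ⌊17.4676/2⌋ = 8; lat ⌊3.1909/1⌋ = 3.
Subsquare: lon ⌊1.4676/0.0833333⌋ = 17 → r; lat ⌊0.1909/0.0416667⌋ = 4 → e.

QB83re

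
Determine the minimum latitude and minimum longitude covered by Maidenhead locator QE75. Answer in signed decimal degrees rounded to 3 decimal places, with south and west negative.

-45.000, 154.000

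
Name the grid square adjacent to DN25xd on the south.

DN25xc

Latitude subsquare d = 3; −1 → 2 = c.
The longitude characters are unchanged.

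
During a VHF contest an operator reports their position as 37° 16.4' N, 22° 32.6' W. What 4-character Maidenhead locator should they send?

HM87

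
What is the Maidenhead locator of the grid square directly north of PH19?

Latitude square 9; +1 → 10, wraps to 0, carry into field.
Latitude field H = 7; +1 → 8 = I.
The longitude characters are unchanged.

PI10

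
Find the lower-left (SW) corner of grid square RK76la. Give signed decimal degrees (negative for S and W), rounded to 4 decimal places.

Field R=17, K=10: +17·20° lon, +10·10° lat → SW at lon 160°, lat 10°.
Square 7, 6: +7·2° lon, +6·1° lat → SW at lon 174°, lat 16°.
Subsquare l=11, a=0: +11·0.0833333° lon, +0·0.0416667° lat → SW at lon 174.917°, lat 16°.
latitude 16.0000, longitude 174.9167.

16.0000, 174.9167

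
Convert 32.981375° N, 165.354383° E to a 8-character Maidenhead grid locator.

Add 180° to longitude and 90° to latitude: 345.35438, 122.98137.
Field (20°×10°, letters A–R): lon ⌊345.35438/20⌋ = 17 → R; lat ⌊122.98137/10⌋ = 12 → M.
Square (2°×1°, digits 0–9): lon ⌊5.35438/2⌋ = 2; lat ⌊2.98137/1⌋ = 2.
Subsquare (5′×2.5′, letters a–x): lon ⌊1.35438/0.0833333⌋ = 16 → q; lat ⌊0.98137/0.0416667⌋ = 23 → x.
Extended square (30″×15″, digits 0–9): lon ⌊0.02105/0.00833333⌋ = 2; lat ⌊0.02304/0.00416667⌋ = 5.

RM22qx25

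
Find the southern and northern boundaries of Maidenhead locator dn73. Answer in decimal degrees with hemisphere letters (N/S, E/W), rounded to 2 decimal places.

Field D=3, N=13: +3·20° lon, +13·10° lat → SW at lon -120°, lat 40°.
Square 7, 3: +7·2° lon, +3·1° lat → SW at lon -106°, lat 43°.
Cell spans 2° lon × 1° lat.
south 43.00° N, north 44.00° N.

43.00° N, 44.00° N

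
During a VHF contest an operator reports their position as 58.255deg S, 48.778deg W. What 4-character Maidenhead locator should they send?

GD51

Shift to the Maidenhead origin (180°W, 90°S): lon 131.22, lat 31.74.
Field: lon ⌊131.22/20⌋ = 6 → G; lat ⌊31.74/10⌋ = 3 → D.
Square: lon ⌊11.22/2⌋ = 5; lat ⌊1.74/1⌋ = 1.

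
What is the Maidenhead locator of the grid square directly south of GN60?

Latitude square 0; −1 → -1, wraps to 9, carry into field.
Latitude field N = 13; −1 → 12 = M.
The longitude characters are unchanged.

GM69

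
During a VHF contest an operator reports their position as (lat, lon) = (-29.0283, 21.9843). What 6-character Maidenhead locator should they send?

Shift to the Maidenhead origin (180°W, 90°S): lon 201.9843, lat 60.9717.
Field: lon ⌊201.9843/20⌋ = 10 → K; lat ⌊60.9717/10⌋ = 6 → G.
Square: lon ⌊1.9843/2⌋ = 0; lat ⌊0.9717/1⌋ = 0.
Subsquare: lon ⌊1.9843/0.0833333⌋ = 23 → x; lat ⌊0.9717/0.0416667⌋ = 23 → x.

KG00xx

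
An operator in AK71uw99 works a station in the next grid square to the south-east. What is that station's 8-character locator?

Longitude extended square 9; +1 → 10, wraps to 0, carry into subsquare.
Longitude subsquare u = 20; +1 → 21 = v.
Latitude extended square 9; −1 → 8.

AK71vw08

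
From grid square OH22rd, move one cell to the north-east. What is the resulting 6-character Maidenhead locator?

OH22se

Longitude subsquare r = 17; +1 → 18 = s.
Latitude subsquare d = 3; +1 → 4 = e.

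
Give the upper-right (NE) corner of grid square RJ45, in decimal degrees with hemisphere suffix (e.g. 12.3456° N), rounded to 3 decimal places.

6.000° N, 170.000° E

Field R=17, J=9: +17·20° lon, +9·10° lat → SW at lon 160°, lat 0°.
Square 4, 5: +4·2° lon, +5·1° lat → SW at lon 168°, lat 5°.
Cell spans 2° lon × 1° lat. NE corner is SW corner plus one full cell.
latitude 6.000° N, longitude 170.000° E.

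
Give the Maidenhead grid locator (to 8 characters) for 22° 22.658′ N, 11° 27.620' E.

JL52rj50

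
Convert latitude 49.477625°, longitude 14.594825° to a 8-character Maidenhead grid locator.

JN79hl14

Add 180° to longitude and 90° to latitude: 194.59483, 139.47762.
Field: lon ⌊194.59483/20⌋ = 9 → J; lat ⌊139.47762/10⌋ = 13 → N.
Square: lon ⌊14.59483/2⌋ = 7; lat ⌊9.47762/1⌋ = 9.
Subsquare: lon ⌊0.59483/0.0833333⌋ = 7 → h; lat ⌊0.47762/0.0416667⌋ = 11 → l.
Extended square: lon ⌊0.01149/0.00833333⌋ = 1; lat ⌊0.01929/0.00416667⌋ = 4.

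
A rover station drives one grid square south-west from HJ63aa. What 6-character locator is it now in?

HJ52xx

Longitude subsquare a = 0; −1 → -1, wraps to 23 = x, carry into square.
Longitude square 6; −1 → 5.
Latitude subsquare a = 0; −1 → -1, wraps to 23 = x, carry into square.
Latitude square 3; −1 → 2.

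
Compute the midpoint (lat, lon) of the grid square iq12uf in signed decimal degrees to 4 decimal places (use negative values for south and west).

72.2292, -16.2917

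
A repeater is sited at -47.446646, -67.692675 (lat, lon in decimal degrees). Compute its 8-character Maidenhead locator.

Offset from 180°W / 90°S: lon 112.30733°, lat 42.55335°.
Field (20°×10°, letters A–R): 112.30733/20 → 5 → F, 42.55335/10 → 4 → E; chars FE.
Square (2°×1°, digits 0–9): 12.30733/2 → 6, 2.55335/1 → 2; chars 62.
Subsquare (5′×2.5′, letters a–x): 0.30733/0.0833333 → 3 → d, 0.55335/0.0416667 → 13 → n; chars dn.
Extended square (30″×15″, digits 0–9): 0.05733/0.00833333 → 6, 0.01169/0.00416667 → 2; chars 62.

FE62dn62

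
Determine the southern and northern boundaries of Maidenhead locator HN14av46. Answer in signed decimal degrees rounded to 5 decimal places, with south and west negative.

Field H=7, N=13: +7·20° lon, +13·10° lat → SW at lon -40°, lat 40°.
Square 1, 4: +1·2° lon, +4·1° lat → SW at lon -38°, lat 44°.
Subsquare a=0, v=21: +0·0.0833333° lon, +21·0.0416667° lat → SW at lon -38°, lat 44.875°.
Extended square 4, 6: +4·0.00833333° lon, +6·0.00416667° lat → SW at lon -37.9667°, lat 44.9°.
Cell spans 0.00833333° lon × 0.00416667° lat.
south 44.90000, north 44.90417.

44.90000, 44.90417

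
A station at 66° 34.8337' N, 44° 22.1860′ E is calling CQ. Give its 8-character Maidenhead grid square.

LP26en49

Offset from 180°W / 90°S: lon 224.36977°, lat 156.58056°.
Field: 224.36977/20 → 11 → L, 156.58056/10 → 15 → P; chars LP.
Square: 4.36977/2 → 2, 6.58056/1 → 6; chars 26.
Subsquare: 0.36977/0.0833333 → 4 → e, 0.58056/0.0416667 → 13 → n; chars en.
Extended square: 0.03643/0.00833333 → 4, 0.03889/0.00416667 → 9; chars 49.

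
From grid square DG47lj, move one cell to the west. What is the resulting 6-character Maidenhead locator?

DG47kj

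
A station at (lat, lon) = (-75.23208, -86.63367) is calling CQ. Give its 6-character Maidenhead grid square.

Shift to the Maidenhead origin (180°W, 90°S): lon 93.3663, lat 14.7679.
Field: lon ⌊93.3663/20⌋ = 4 → E; lat ⌊14.7679/10⌋ = 1 → B.
Square: lon ⌊13.3663/2⌋ = 6; lat ⌊4.7679/1⌋ = 4.
Subsquare: lon ⌊1.3663/0.0833333⌋ = 16 → q; lat ⌊0.7679/0.0416667⌋ = 18 → s.

EB64qs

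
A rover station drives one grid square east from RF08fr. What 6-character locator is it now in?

Longitude subsquare f = 5; +1 → 6 = g.
The latitude characters are unchanged.

RF08gr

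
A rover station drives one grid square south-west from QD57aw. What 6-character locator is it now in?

Longitude subsquare a = 0; −1 → -1, wraps to 23 = x, carry into square.
Longitude square 5; −1 → 4.
Latitude subsquare w = 22; −1 → 21 = v.

QD47xv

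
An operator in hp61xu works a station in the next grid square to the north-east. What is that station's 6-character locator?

HP71av

Longitude subsquare x = 23; +1 → 24, wraps to 0 = a, carry into square.
Longitude square 6; +1 → 7.
Latitude subsquare u = 20; +1 → 21 = v.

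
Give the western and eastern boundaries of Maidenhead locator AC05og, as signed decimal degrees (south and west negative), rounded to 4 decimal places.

-178.8333, -178.7500

Field A=0, C=2: +0·20° lon, +2·10° lat → SW at lon -180°, lat -70°.
Square 0, 5: +0·2° lon, +5·1° lat → SW at lon -180°, lat -65°.
Subsquare o=14, g=6: +14·0.0833333° lon, +6·0.0416667° lat → SW at lon -178.833°, lat -64.75°.
Cell spans 0.0833333° lon × 0.0416667° lat.
west -178.8333, east -178.7500.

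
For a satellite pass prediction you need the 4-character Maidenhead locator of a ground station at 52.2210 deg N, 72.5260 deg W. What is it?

FO32

Offset from 180°W / 90°S: lon 107.47°, lat 142.22°.
Field (20°×10°, letters A–R): 107.47/20 → 5 → F, 142.22/10 → 14 → O; chars FO.
Square (2°×1°, digits 0–9): 7.47/2 → 3, 2.22/1 → 2; chars 32.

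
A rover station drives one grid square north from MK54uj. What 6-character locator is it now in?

MK54uk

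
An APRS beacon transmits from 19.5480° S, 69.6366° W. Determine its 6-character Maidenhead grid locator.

FH50ek

Offset from 180°W / 90°S: lon 110.3634°, lat 70.4520°.
Field: 110.3634/20 → 5 → F, 70.4520/10 → 7 → H; chars FH.
Square: 10.3634/2 → 5, 0.4520/1 → 0; chars 50.
Subsquare: 0.3634/0.0833333 → 4 → e, 0.4520/0.0416667 → 10 → k; chars ek.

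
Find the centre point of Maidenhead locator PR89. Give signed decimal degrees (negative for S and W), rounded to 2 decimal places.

89.50, 137.00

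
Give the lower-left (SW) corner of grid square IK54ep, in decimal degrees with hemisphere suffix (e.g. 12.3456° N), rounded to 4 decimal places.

14.6250° N, 9.6667° W

Field I=8, K=10: +8·20° lon, +10·10° lat → SW at lon -20°, lat 10°.
Square 5, 4: +5·2° lon, +4·1° lat → SW at lon -10°, lat 14°.
Subsquare e=4, p=15: +4·0.0833333° lon, +15·0.0416667° lat → SW at lon -9.66667°, lat 14.625°.
latitude 14.6250° N, longitude 9.6667° W.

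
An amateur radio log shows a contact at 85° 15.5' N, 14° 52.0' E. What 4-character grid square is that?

Add 180° to longitude and 90° to latitude: 194.87, 175.26.
Field: lon ⌊194.87/20⌋ = 9 → J; lat ⌊175.26/10⌋ = 17 → R.
Square: lon ⌊14.87/2⌋ = 7; lat ⌊5.26/1⌋ = 5.

JR75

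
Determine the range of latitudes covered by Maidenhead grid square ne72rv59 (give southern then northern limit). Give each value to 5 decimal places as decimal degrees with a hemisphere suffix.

47.08750° S, 47.08333° S

Field N=13, E=4: +13·20° lon, +4·10° lat → SW at lon 80°, lat -50°.
Square 7, 2: +7·2° lon, +2·1° lat → SW at lon 94°, lat -48°.
Subsquare r=17, v=21: +17·0.0833333° lon, +21·0.0416667° lat → SW at lon 95.4167°, lat -47.125°.
Extended square 5, 9: +5·0.00833333° lon, +9·0.00416667° lat → SW at lon 95.4583°, lat -47.0875°.
Cell spans 0.00833333° lon × 0.00416667° lat.
south 47.08750° S, north 47.08333° S.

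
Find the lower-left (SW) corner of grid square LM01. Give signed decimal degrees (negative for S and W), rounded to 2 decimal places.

31.00, 40.00

Field L=11, M=12: +11·20° lon, +12·10° lat → SW at lon 40°, lat 30°.
Square 0, 1: +0·2° lon, +1·1° lat → SW at lon 40°, lat 31°.
latitude 31.00, longitude 40.00.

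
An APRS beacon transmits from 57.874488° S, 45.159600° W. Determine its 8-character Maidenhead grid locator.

GD72kd00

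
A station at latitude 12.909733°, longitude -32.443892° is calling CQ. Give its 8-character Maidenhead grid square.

HK32sv68

Shift to the Maidenhead origin (180°W, 90°S): lon 147.55611, lat 102.90973.
Field: lon ⌊147.55611/20⌋ = 7 → H; lat ⌊102.90973/10⌋ = 10 → K.
Square: lon ⌊7.55611/2⌋ = 3; lat ⌊2.90973/1⌋ = 2.
Subsquare: lon ⌊1.55611/0.0833333⌋ = 18 → s; lat ⌊0.90973/0.0416667⌋ = 21 → v.
Extended square: lon ⌊0.05611/0.00833333⌋ = 6; lat ⌊0.03473/0.00416667⌋ = 8.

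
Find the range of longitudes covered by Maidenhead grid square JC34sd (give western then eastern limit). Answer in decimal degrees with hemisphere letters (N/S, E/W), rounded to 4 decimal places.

7.5000° E, 7.5833° E

Field J=9, C=2: +9·20° lon, +2·10° lat → SW at lon 0°, lat -70°.
Square 3, 4: +3·2° lon, +4·1° lat → SW at lon 6°, lat -66°.
Subsquare s=18, d=3: +18·0.0833333° lon, +3·0.0416667° lat → SW at lon 7.5°, lat -65.875°.
Cell spans 0.0833333° lon × 0.0416667° lat.
west 7.5000° E, east 7.5833° E.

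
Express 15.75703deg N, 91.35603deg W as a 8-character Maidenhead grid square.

EK45hs71

Shift to the Maidenhead origin (180°W, 90°S): lon 88.64397, lat 105.75703.
Field: 88.64397/20 → 4 → E, 105.75703/10 → 10 → K; chars EK.
Square: 8.64397/2 → 4, 5.75703/1 → 5; chars 45.
Subsquare: 0.64397/0.0833333 → 7 → h, 0.75703/0.0416667 → 18 → s; chars hs.
Extended square: 0.06064/0.00833333 → 7, 0.00703/0.00416667 → 1; chars 71.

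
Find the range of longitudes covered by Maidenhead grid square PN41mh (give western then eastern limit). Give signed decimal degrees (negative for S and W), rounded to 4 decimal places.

Field P=15, N=13: +15·20° lon, +13·10° lat → SW at lon 120°, lat 40°.
Square 4, 1: +4·2° lon, +1·1° lat → SW at lon 128°, lat 41°.
Subsquare m=12, h=7: +12·0.0833333° lon, +7·0.0416667° lat → SW at lon 129°, lat 41.2917°.
Cell spans 0.0833333° lon × 0.0416667° lat.
west 129.0000, east 129.0833.

129.0000, 129.0833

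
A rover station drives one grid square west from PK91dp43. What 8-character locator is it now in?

Longitude extended square 4; −1 → 3.
The latitude characters are unchanged.

PK91dp33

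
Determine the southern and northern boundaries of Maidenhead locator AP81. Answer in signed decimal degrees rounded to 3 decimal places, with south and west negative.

61.000, 62.000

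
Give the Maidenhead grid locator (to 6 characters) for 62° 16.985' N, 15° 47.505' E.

JP72vg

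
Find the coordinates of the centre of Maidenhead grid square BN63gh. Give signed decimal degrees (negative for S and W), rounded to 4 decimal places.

Field B=1, N=13: +1·20° lon, +13·10° lat → SW at lon -160°, lat 40°.
Square 6, 3: +6·2° lon, +3·1° lat → SW at lon -148°, lat 43°.
Subsquare g=6, h=7: +6·0.0833333° lon, +7·0.0416667° lat → SW at lon -147.5°, lat 43.2917°.
Cell spans 0.0833333° lon × 0.0416667° lat. Centre is SW corner plus half of each.
latitude 43.3125, longitude -147.4583.

43.3125, -147.4583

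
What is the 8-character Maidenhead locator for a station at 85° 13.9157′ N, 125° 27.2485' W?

CR75gf55

Add 180° to longitude and 90° to latitude: 54.54586, 175.23193.
Field: 54.54586/20 → 2 → C, 175.23193/10 → 17 → R; chars CR.
Square: 14.54586/2 → 7, 5.23193/1 → 5; chars 75.
Subsquare: 0.54586/0.0833333 → 6 → g, 0.23193/0.0416667 → 5 → f; chars gf.
Extended square: 0.04586/0.00833333 → 5, 0.02359/0.00416667 → 5; chars 55.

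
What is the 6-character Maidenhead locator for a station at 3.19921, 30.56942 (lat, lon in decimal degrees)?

KJ53ge

Offset from 180°W / 90°S: lon 210.5694°, lat 93.1992°.
Field (20°×10°, letters A–R): lon ⌊210.5694/20⌋ = 10 → K; lat ⌊93.1992/10⌋ = 9 → J.
Square (2°×1°, digits 0–9): lon ⌊10.5694/2⌋ = 5; lat ⌊3.1992/1⌋ = 3.
Subsquare (5′×2.5′, letters a–x): lon ⌊0.5694/0.0833333⌋ = 6 → g; lat ⌊0.1992/0.0416667⌋ = 4 → e.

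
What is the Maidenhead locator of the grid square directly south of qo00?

Latitude square 0; −1 → -1, wraps to 9, carry into field.
Latitude field O = 14; −1 → 13 = N.
The longitude characters are unchanged.

QN09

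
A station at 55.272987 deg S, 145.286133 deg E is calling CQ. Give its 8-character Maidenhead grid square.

QD24pr44

Shift to the Maidenhead origin (180°W, 90°S): lon 325.28613, lat 34.72701.
Field: lon ⌊325.28613/20⌋ = 16 → Q; lat ⌊34.72701/10⌋ = 3 → D.
Square: lon ⌊5.28613/2⌋ = 2; lat ⌊4.72701/1⌋ = 4.
Subsquare: lon ⌊1.28613/0.0833333⌋ = 15 → p; lat ⌊0.72701/0.0416667⌋ = 17 → r.
Extended square: lon ⌊0.03613/0.00833333⌋ = 4; lat ⌊0.01868/0.00416667⌋ = 4.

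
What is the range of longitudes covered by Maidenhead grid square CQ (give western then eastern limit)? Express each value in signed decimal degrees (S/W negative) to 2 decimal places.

Field C=2, Q=16: +2·20° lon, +16·10° lat → SW at lon -140°, lat 70°.
Cell spans 20° lon × 10° lat.
west -140.00, east -120.00.

-140.00, -120.00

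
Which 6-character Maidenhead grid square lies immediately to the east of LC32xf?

Longitude subsquare x = 23; +1 → 24, wraps to 0 = a, carry into square.
Longitude square 3; +1 → 4.
The latitude characters are unchanged.

LC42af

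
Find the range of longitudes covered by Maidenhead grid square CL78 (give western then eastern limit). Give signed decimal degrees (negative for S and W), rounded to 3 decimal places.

-126.000, -124.000

Field C=2, L=11: +2·20° lon, +11·10° lat → SW at lon -140°, lat 20°.
Square 7, 8: +7·2° lon, +8·1° lat → SW at lon -126°, lat 28°.
Cell spans 2° lon × 1° lat.
west -126.000, east -124.000.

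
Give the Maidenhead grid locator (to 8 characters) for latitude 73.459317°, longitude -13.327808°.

IQ33il00

Offset from 180°W / 90°S: lon 166.67219°, lat 163.45932°.
Field: 166.67219/20 → 8 → I, 163.45932/10 → 16 → Q; chars IQ.
Square: 6.67219/2 → 3, 3.45932/1 → 3; chars 33.
Subsquare: 0.67219/0.0833333 → 8 → i, 0.45932/0.0416667 → 11 → l; chars il.
Extended square: 0.00553/0.00833333 → 0, 0.00098/0.00416667 → 0; chars 00.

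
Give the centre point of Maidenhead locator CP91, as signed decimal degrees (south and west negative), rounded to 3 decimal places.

61.500, -121.000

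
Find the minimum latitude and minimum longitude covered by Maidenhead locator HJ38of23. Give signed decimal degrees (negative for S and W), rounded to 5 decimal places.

8.22083, -32.81667

Field H=7, J=9: +7·20° lon, +9·10° lat → SW at lon -40°, lat 0°.
Square 3, 8: +3·2° lon, +8·1° lat → SW at lon -34°, lat 8°.
Subsquare o=14, f=5: +14·0.0833333° lon, +5·0.0416667° lat → SW at lon -32.8333°, lat 8.20833°.
Extended square 2, 3: +2·0.00833333° lon, +3·0.00416667° lat → SW at lon -32.8167°, lat 8.22083°.
latitude 8.22083, longitude -32.81667.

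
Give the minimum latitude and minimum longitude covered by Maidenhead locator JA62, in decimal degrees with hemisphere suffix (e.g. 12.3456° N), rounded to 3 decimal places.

Field J=9, A=0: +9·20° lon, +0·10° lat → SW at lon 0°, lat -90°.
Square 6, 2: +6·2° lon, +2·1° lat → SW at lon 12°, lat -88°.
latitude 88.000° S, longitude 12.000° E.

88.000° S, 12.000° E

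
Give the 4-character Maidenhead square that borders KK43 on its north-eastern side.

KK54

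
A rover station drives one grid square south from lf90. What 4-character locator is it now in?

LE99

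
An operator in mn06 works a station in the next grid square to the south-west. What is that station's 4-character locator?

Longitude square 0; −1 → -1, wraps to 9, carry into field.
Longitude field M = 12; −1 → 11 = L.
Latitude square 6; −1 → 5.

LN95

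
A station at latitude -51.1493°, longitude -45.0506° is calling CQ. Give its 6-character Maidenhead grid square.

Offset from 180°W / 90°S: lon 134.9494°, lat 38.8507°.
Field: 134.9494/20 → 6 → G, 38.8507/10 → 3 → D; chars GD.
Square: 14.9494/2 → 7, 8.8507/1 → 8; chars 78.
Subsquare: 0.9494/0.0833333 → 11 → l, 0.8507/0.0416667 → 20 → u; chars lu.

GD78lu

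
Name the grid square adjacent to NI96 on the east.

OI06

Longitude square 9; +1 → 10, wraps to 0, carry into field.
Longitude field N = 13; +1 → 14 = O.
The latitude characters are unchanged.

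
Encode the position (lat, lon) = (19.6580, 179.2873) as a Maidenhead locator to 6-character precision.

Shift to the Maidenhead origin (180°W, 90°S): lon 359.2873, lat 109.6580.
Field: 359.2873/20 → 17 → R, 109.6580/10 → 10 → K; chars RK.
Square: 19.2873/2 → 9, 9.6580/1 → 9; chars 99.
Subsquare: 1.2873/0.0833333 → 15 → p, 0.6580/0.0416667 → 15 → p; chars pp.

RK99pp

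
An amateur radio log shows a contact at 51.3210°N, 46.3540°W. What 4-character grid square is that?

Add 180° to longitude and 90° to latitude: 133.65, 141.32.
Field: lon ⌊133.65/20⌋ = 6 → G; lat ⌊141.32/10⌋ = 14 → O.
Square: lon ⌊13.65/2⌋ = 6; lat ⌊1.32/1⌋ = 1.

GO61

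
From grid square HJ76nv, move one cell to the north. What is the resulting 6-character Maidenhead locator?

Latitude subsquare v = 21; +1 → 22 = w.
The longitude characters are unchanged.

HJ76nw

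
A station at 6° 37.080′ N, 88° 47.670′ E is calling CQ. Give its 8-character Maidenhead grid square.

NJ46jo58

Add 180° to longitude and 90° to latitude: 268.79450, 96.61800.
Field: 268.79450/20 → 13 → N, 96.61800/10 → 9 → J; chars NJ.
Square: 8.79450/2 → 4, 6.61800/1 → 6; chars 46.
Subsquare: 0.79450/0.0833333 → 9 → j, 0.61800/0.0416667 → 14 → o; chars jo.
Extended square: 0.04450/0.00833333 → 5, 0.03467/0.00416667 → 8; chars 58.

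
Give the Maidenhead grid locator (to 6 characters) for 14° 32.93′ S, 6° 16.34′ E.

JH35dk

Shift to the Maidenhead origin (180°W, 90°S): lon 186.2723, lat 75.4512.
Field (20°×10°, letters A–R): lon ⌊186.2723/20⌋ = 9 → J; lat ⌊75.4512/10⌋ = 7 → H.
Square (2°×1°, digits 0–9): lon ⌊6.2723/2⌋ = 3; lat ⌊5.4512/1⌋ = 5.
Subsquare (5′×2.5′, letters a–x): lon ⌊0.2723/0.0833333⌋ = 3 → d; lat ⌊0.4512/0.0416667⌋ = 10 → k.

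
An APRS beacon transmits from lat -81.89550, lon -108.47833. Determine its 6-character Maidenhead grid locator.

Shift to the Maidenhead origin (180°W, 90°S): lon 71.5217, lat 8.1045.
Field: lon ⌊71.5217/20⌋ = 3 → D; lat ⌊8.1045/10⌋ = 0 → A.
Square: lon ⌊11.5217/2⌋ = 5; lat ⌊8.1045/1⌋ = 8.
Subsquare: lon ⌊1.5217/0.0833333⌋ = 18 → s; lat ⌊0.1045/0.0416667⌋ = 2 → c.

DA58sc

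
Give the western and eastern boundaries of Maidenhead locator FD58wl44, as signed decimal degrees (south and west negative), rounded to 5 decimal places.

-68.13333, -68.12500

Field F=5, D=3: +5·20° lon, +3·10° lat → SW at lon -80°, lat -60°.
Square 5, 8: +5·2° lon, +8·1° lat → SW at lon -70°, lat -52°.
Subsquare w=22, l=11: +22·0.0833333° lon, +11·0.0416667° lat → SW at lon -68.1667°, lat -51.5417°.
Extended square 4, 4: +4·0.00833333° lon, +4·0.00416667° lat → SW at lon -68.1333°, lat -51.525°.
Cell spans 0.00833333° lon × 0.00416667° lat.
west -68.13333, east -68.12500.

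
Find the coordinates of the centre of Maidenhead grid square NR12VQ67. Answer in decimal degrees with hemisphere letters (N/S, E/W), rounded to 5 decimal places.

82.69792° N, 83.80417° E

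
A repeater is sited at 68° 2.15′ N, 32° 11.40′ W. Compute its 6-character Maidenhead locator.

HP38va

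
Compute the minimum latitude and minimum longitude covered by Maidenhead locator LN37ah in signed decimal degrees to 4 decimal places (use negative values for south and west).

47.2917, 46.0000

Field L=11, N=13: +11·20° lon, +13·10° lat → SW at lon 40°, lat 40°.
Square 3, 7: +3·2° lon, +7·1° lat → SW at lon 46°, lat 47°.
Subsquare a=0, h=7: +0·0.0833333° lon, +7·0.0416667° lat → SW at lon 46°, lat 47.2917°.
latitude 47.2917, longitude 46.0000.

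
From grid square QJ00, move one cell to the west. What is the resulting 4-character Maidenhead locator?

Longitude square 0; −1 → -1, wraps to 9, carry into field.
Longitude field Q = 16; −1 → 15 = P.
The latitude characters are unchanged.

PJ90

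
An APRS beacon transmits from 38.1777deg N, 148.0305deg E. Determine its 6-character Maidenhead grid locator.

Shift to the Maidenhead origin (180°W, 90°S): lon 328.0305, lat 128.1777.
Field: 328.0305/20 → 16 → Q, 128.1777/10 → 12 → M; chars QM.
Square: 8.0305/2 → 4, 8.1777/1 → 8; chars 48.
Subsquare: 0.0305/0.0833333 → 0 → a, 0.1777/0.0416667 → 4 → e; chars ae.

QM48ae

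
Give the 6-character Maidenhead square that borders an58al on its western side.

AN48xl

Longitude subsquare a = 0; −1 → -1, wraps to 23 = x, carry into square.
Longitude square 5; −1 → 4.
The latitude characters are unchanged.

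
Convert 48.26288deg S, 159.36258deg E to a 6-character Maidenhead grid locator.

QE91qr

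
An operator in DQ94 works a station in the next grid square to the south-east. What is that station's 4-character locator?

Longitude square 9; +1 → 10, wraps to 0, carry into field.
Longitude field D = 3; +1 → 4 = E.
Latitude square 4; −1 → 3.

EQ03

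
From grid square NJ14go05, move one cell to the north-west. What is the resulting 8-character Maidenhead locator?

NJ14fo96

Longitude extended square 0; −1 → -1, wraps to 9, carry into subsquare.
Longitude subsquare g = 6; −1 → 5 = f.
Latitude extended square 5; +1 → 6.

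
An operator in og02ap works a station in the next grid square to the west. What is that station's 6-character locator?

Longitude subsquare a = 0; −1 → -1, wraps to 23 = x, carry into square.
Longitude square 0; −1 → -1, wraps to 9, carry into field.
Longitude field O = 14; −1 → 13 = N.
The latitude characters are unchanged.

NG92xp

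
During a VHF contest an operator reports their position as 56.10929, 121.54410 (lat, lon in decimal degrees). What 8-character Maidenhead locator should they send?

Offset from 180°W / 90°S: lon 301.54410°, lat 146.10929°.
Field: lon ⌊301.54410/20⌋ = 15 → P; lat ⌊146.10929/10⌋ = 14 → O.
Square: lon ⌊1.54410/2⌋ = 0; lat ⌊6.10929/1⌋ = 6.
Subsquare: lon ⌊1.54410/0.0833333⌋ = 18 → s; lat ⌊0.10929/0.0416667⌋ = 2 → c.
Extended square: lon ⌊0.04410/0.00833333⌋ = 5; lat ⌊0.02596/0.00416667⌋ = 6.

PO06sc56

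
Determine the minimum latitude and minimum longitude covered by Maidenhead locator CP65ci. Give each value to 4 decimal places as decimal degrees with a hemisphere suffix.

Field C=2, P=15: +2·20° lon, +15·10° lat → SW at lon -140°, lat 60°.
Square 6, 5: +6·2° lon, +5·1° lat → SW at lon -128°, lat 65°.
Subsquare c=2, i=8: +2·0.0833333° lon, +8·0.0416667° lat → SW at lon -127.833°, lat 65.3333°.
latitude 65.3333° N, longitude 127.8333° W.

65.3333° N, 127.8333° W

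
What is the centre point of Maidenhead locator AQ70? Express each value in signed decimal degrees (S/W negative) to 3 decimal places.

70.500, -165.000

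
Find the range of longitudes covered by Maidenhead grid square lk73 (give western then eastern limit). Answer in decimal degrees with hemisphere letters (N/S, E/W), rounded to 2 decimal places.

Field L=11, K=10: +11·20° lon, +10·10° lat → SW at lon 40°, lat 10°.
Square 7, 3: +7·2° lon, +3·1° lat → SW at lon 54°, lat 13°.
Cell spans 2° lon × 1° lat.
west 54.00° E, east 56.00° E.

54.00° E, 56.00° E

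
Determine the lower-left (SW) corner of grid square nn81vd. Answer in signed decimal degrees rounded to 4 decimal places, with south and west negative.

Field N=13, N=13: +13·20° lon, +13·10° lat → SW at lon 80°, lat 40°.
Square 8, 1: +8·2° lon, +1·1° lat → SW at lon 96°, lat 41°.
Subsquare v=21, d=3: +21·0.0833333° lon, +3·0.0416667° lat → SW at lon 97.75°, lat 41.125°.
latitude 41.1250, longitude 97.7500.

41.1250, 97.7500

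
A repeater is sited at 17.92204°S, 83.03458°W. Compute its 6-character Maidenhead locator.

EH82lb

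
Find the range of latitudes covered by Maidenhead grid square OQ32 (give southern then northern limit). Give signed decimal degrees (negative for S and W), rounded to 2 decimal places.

72.00, 73.00

Field O=14, Q=16: +14·20° lon, +16·10° lat → SW at lon 100°, lat 70°.
Square 3, 2: +3·2° lon, +2·1° lat → SW at lon 106°, lat 72°.
Cell spans 2° lon × 1° lat.
south 72.00, north 73.00.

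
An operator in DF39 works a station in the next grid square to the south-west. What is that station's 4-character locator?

DF28

Longitude square 3; −1 → 2.
Latitude square 9; −1 → 8.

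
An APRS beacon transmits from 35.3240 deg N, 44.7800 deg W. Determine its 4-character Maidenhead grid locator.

Add 180° to longitude and 90° to latitude: 135.22, 125.32.
Field: 135.22/20 → 6 → G, 125.32/10 → 12 → M; chars GM.
Square: 15.22/2 → 7, 5.32/1 → 5; chars 75.

GM75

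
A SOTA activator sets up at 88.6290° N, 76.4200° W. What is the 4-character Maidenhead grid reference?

FR18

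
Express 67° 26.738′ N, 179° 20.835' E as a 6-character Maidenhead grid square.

Add 180° to longitude and 90° to latitude: 359.3473, 157.4456.
Field: lon ⌊359.3473/20⌋ = 17 → R; lat ⌊157.4456/10⌋ = 15 → P.
Square: lon ⌊19.3473/2⌋ = 9; lat ⌊7.4456/1⌋ = 7.
Subsquare: lon ⌊1.3473/0.0833333⌋ = 16 → q; lat ⌊0.4456/0.0416667⌋ = 10 → k.

RP97qk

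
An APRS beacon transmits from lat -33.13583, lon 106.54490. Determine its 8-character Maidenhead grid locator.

OF36gu57

Add 180° to longitude and 90° to latitude: 286.54490, 56.86417.
Field: lon ⌊286.54490/20⌋ = 14 → O; lat ⌊56.86417/10⌋ = 5 → F.
Square: lon ⌊6.54490/2⌋ = 3; lat ⌊6.86417/1⌋ = 6.
Subsquare: lon ⌊0.54490/0.0833333⌋ = 6 → g; lat ⌊0.86417/0.0416667⌋ = 20 → u.
Extended square: lon ⌊0.04490/0.00833333⌋ = 5; lat ⌊0.03084/0.00416667⌋ = 7.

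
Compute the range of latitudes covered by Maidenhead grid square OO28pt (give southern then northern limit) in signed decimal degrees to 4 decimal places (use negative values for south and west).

Field O=14, O=14: +14·20° lon, +14·10° lat → SW at lon 100°, lat 50°.
Square 2, 8: +2·2° lon, +8·1° lat → SW at lon 104°, lat 58°.
Subsquare p=15, t=19: +15·0.0833333° lon, +19·0.0416667° lat → SW at lon 105.25°, lat 58.7917°.
Cell spans 0.0833333° lon × 0.0416667° lat.
south 58.7917, north 58.8333.

58.7917, 58.8333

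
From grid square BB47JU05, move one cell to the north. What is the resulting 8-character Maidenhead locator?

Latitude extended square 5; +1 → 6.
The longitude characters are unchanged.

BB47ju06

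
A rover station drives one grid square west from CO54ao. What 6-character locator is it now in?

CO44xo

Longitude subsquare a = 0; −1 → -1, wraps to 23 = x, carry into square.
Longitude square 5; −1 → 4.
The latitude characters are unchanged.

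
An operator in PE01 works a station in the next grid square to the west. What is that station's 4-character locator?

Longitude square 0; −1 → -1, wraps to 9, carry into field.
Longitude field P = 15; −1 → 14 = O.
The latitude characters are unchanged.

OE91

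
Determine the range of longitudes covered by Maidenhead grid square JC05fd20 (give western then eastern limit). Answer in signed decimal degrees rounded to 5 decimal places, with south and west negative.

0.43333, 0.44167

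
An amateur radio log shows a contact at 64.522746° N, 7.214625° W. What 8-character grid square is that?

Offset from 180°W / 90°S: lon 172.78537°, lat 154.52275°.
Field (20°×10°, letters A–R): 172.78537/20 → 8 → I, 154.52275/10 → 15 → P; chars IP.
Square (2°×1°, digits 0–9): 12.78537/2 → 6, 4.52275/1 → 4; chars 64.
Subsquare (5′×2.5′, letters a–x): 0.78537/0.0833333 → 9 → j, 0.52275/0.0416667 → 12 → m; chars jm.
Extended square (30″×15″, digits 0–9): 0.03537/0.00833333 → 4, 0.02275/0.00416667 → 5; chars 45.

IP64jm45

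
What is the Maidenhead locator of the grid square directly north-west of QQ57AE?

QQ47xf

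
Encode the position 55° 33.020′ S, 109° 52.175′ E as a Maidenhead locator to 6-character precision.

OD44wk

Shift to the Maidenhead origin (180°W, 90°S): lon 289.8696, lat 34.4497.
Field: lon ⌊289.8696/20⌋ = 14 → O; lat ⌊34.4497/10⌋ = 3 → D.
Square: lon ⌊9.8696/2⌋ = 4; lat ⌊4.4497/1⌋ = 4.
Subsquare: lon ⌊1.8696/0.0833333⌋ = 22 → w; lat ⌊0.4497/0.0416667⌋ = 10 → k.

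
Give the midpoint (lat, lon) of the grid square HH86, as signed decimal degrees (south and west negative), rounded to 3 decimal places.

-13.500, -23.000

Field H=7, H=7: +7·20° lon, +7·10° lat → SW at lon -40°, lat -20°.
Square 8, 6: +8·2° lon, +6·1° lat → SW at lon -24°, lat -14°.
Cell spans 2° lon × 1° lat. Centre is SW corner plus half of each.
latitude -13.500, longitude -23.000.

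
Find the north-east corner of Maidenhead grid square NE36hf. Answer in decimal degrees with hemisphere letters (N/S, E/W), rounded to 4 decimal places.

Field N=13, E=4: +13·20° lon, +4·10° lat → SW at lon 80°, lat -50°.
Square 3, 6: +3·2° lon, +6·1° lat → SW at lon 86°, lat -44°.
Subsquare h=7, f=5: +7·0.0833333° lon, +5·0.0416667° lat → SW at lon 86.5833°, lat -43.7917°.
Cell spans 0.0833333° lon × 0.0416667° lat. NE corner is SW corner plus one full cell.
latitude 43.7500° S, longitude 86.6667° E.

43.7500° S, 86.6667° E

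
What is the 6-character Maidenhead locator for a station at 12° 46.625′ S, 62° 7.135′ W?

Add 180° to longitude and 90° to latitude: 117.8811, 77.2229.
Field: 117.8811/20 → 5 → F, 77.2229/10 → 7 → H; chars FH.
Square: 17.8811/2 → 8, 7.2229/1 → 7; chars 87.
Subsquare: 1.8811/0.0833333 → 22 → w, 0.2229/0.0416667 → 5 → f; chars wf.

FH87wf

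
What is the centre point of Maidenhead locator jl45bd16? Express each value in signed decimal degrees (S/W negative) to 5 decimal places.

25.15208, 8.09583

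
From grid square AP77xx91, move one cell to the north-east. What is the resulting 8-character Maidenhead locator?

Longitude extended square 9; +1 → 10, wraps to 0, carry into subsquare.
Longitude subsquare x = 23; +1 → 24, wraps to 0 = a, carry into square.
Longitude square 7; +1 → 8.
Latitude extended square 1; +1 → 2.

AP87ax02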